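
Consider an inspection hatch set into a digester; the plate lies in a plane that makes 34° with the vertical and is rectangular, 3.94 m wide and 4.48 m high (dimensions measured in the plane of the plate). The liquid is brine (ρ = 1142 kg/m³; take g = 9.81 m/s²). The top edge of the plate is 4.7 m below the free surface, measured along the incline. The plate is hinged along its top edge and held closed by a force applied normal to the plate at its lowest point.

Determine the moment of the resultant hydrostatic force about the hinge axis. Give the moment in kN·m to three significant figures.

γ = ρg = 1142 × 9.81 / 1000 = 11.20302 kN/m³.
The plate makes 34° with the vertical, i.e. θ = 90° − 34° = 56° to the horizontal. Measuring y along the incline from the free-surface line, vertical depth h = y·sinθ with sinθ = 0.829038.
The centroid lies 4.48/2 = 2.24 m below the top edge, so y_c = 4.7 + 2.24 = 6.94 m and h_c = 6.94 × 0.829038 = 5.75352 m.
A = 3.94 × 4.48 = 17.6512 m².
Resultant F = γ·h_c·A = 11.20302 × 5.75352 × 17.6512 = 1137.74 kN.
I_c = b·h³/12 = 3.94 × 4.48³/12 = 29.5222 m⁴.
Centre of pressure: y_p = y_c + I_c/(y_c·A) = 6.94 + 29.5222/(6.94 × 17.6512) = 6.94 + 0.240999 = 7.181 m along the plane.
The resultant acts 2.24 + 0.240999 = 2.481 m (along the plate) below the hinge at the top edge, so the moment about the hinge is M = F × 2.481 = 1137.74 × 2.481 = 2822.73 kN·m.

M ≈ 2820 kN·m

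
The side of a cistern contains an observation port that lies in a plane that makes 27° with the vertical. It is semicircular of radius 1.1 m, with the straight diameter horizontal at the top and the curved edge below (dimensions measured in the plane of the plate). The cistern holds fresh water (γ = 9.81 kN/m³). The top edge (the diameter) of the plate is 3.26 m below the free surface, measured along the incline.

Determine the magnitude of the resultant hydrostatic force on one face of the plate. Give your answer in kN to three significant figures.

γ = 9.81 kN/m³.
The plate makes 27° with the vertical, i.e. θ = 90° − 27° = 63° to the horizontal. Measuring y along the incline from the free-surface line, vertical depth h = y·sinθ with sinθ = 0.891007.
The centroid of a semicircle lies 4r/(3π) = 0.466854 m from the diameter, here below the top edge, so y_c = 3.26 + 0.466854 = 3.72685 m and h_c = 3.72685 × 0.891007 = 3.32065 m.
A = πr²/2 = π × 1.1²/2 = 1.90066 m².
Resultant F = γ·h_c·A = 9.81 × 3.32065 × 1.90066 = 61.9151 kN.

F ≈ 61.9 kN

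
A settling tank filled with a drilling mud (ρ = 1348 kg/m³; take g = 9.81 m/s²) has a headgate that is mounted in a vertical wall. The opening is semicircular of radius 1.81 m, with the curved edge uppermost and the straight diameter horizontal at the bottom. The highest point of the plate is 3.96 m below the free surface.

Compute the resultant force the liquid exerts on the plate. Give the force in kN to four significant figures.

F ≈ 340.4 kN

γ = ρg = 1348 × 9.81 / 1000 = 13.22388 kN/m³.
The centroid lies 4r/(3π) = 0.768188 m above the diameter, so r − 4r/(3π) = 1.81 − 0.768188 = 1.04181 m below the topmost point, so the centroid depth is h_c = 3.96 + 1.04181 = 5.00181 m.
A = πr²/2 = π × 1.81²/2 = 5.14609 m².
Resultant F = γ·h_c·A = 13.22388 × 5.00181 × 5.14609 = 340.38 kN.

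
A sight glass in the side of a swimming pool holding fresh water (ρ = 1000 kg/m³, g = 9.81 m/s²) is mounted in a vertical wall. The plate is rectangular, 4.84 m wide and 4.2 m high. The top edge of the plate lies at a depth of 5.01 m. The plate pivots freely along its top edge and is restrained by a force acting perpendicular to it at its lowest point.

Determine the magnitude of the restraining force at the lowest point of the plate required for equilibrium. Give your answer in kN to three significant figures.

γ = ρg = 1000 × 9.81 = 9810 N/m³ = 9.81 kN/m³.
The centroid lies 4.2/2 = 2.1 m below the top edge, so the centroid depth is h_c = 5.01 + 2.1 = 7.11 m.
A = 4.84 × 4.2 = 20.328 m².
Resultant F = γ·h_c·A = 9.81 × 7.11 × 20.328 = 1417.86 kN.
I_c = b·h³/12 = 4.84 × 4.2³/12 = 29.8822 m⁴.
Centre of pressure: y_p = y_c + I_c/(y_c·A) = 7.11 + 29.8822/(7.11 × 20.328) = 7.11 + 0.206751 = 7.31675 m along the plane.
The resultant acts 2.1 + 0.206751 = 2.30675 m (along the plate) below the hinge at the top edge, so the moment about the hinge is M = F × 2.30675 = 1417.86 × 2.30675 = 3270.65 kN·m.
A normal force at the bottom, 4.2 m from the hinge, must supply this moment: P = 3270.65/4.2 = 778.726 kN.

P ≈ 779 kN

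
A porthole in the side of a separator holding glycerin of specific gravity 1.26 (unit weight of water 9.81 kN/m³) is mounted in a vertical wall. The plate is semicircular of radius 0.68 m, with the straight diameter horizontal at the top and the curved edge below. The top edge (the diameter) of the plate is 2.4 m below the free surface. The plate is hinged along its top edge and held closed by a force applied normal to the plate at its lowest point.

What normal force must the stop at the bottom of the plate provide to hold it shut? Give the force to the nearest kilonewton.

P ≈ 11 kN

γ = 1.26 × 9.81 = 12.3606 kN/m³.
The centroid of a semicircle lies 4r/(3π) = 0.288601 m from the diameter, here below the top edge, so the centroid depth is h_c = 2.4 + 0.288601 = 2.6886 m.
A = πr²/2 = π × 0.68²/2 = 0.726336 m².
Resultant F = γ·h_c·A = 12.3606 × 2.6886 × 0.726336 = 24.1381 kN.
I_c = (π/8 − 8/(9π))·r⁴ = 0.109757 × 0.68⁴ = 0.0234676 m⁴.
Centre of pressure: y_p = y_c + I_c/(y_c·A) = 2.6886 + 0.0234676/(2.6886 × 0.726336) = 2.6886 + 0.0120172 = 2.70062 m along the plane.
The resultant acts 0.288601 + 0.0120172 = 0.300618 m (along the plate) below the hinge at the top edge, so the moment about the hinge is M = F × 0.300618 = 24.1381 × 0.300618 = 7.25635 kN·m.
A normal force at the bottom, 0.68 m from the hinge, must supply this moment: P = 7.25635/0.68 = 10.6711 kN.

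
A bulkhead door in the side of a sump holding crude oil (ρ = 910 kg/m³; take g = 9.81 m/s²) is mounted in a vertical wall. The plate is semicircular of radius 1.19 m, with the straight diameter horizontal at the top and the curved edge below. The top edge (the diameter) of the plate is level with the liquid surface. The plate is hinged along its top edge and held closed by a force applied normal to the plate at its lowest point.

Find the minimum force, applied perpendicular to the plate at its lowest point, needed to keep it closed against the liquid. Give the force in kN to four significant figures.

P ≈ 5.908 kN

γ = ρg = 910 × 9.81 / 1000 = 8.9271 kN/m³.
The centroid of a semicircle lies 4r/(3π) = 0.505052 m from the diameter, here below the top edge, so the centroid depth is h_c = 0.505052 m.
A = πr²/2 = π × 1.19²/2 = 2.2244 m².
Resultant F = γ·h_c·A = 8.9271 × 0.505052 × 2.2244 = 10.029 kN.
I_c = (π/8 − 8/(9π))·r⁴ = 0.109757 × 1.19⁴ = 0.2201 m⁴.
Centre of pressure: y_p = y_c + I_c/(y_c·A) = 0.505052 + 0.2201/(0.505052 × 2.2244) = 0.505052 + 0.195917 = 0.700969 m along the plane.
The resultant acts 0.505052 + 0.195917 = 0.700969 m (along the plate) below the hinge at the top edge, so the moment about the hinge is M = F × 0.700969 = 10.029 × 0.700969 = 7.03002 kN·m.
A normal force at the bottom, 1.19 m from the hinge, must supply this moment: P = 7.03002/1.19 = 5.90758 kN.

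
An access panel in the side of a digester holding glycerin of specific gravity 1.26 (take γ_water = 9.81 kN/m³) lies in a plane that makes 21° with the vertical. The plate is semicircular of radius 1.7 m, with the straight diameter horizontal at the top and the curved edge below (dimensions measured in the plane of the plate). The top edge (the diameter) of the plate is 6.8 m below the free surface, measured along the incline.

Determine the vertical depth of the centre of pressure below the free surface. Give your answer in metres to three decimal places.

γ = 1.26 × 9.81 = 12.3606 kN/m³.
The plate makes 21° with the vertical, i.e. θ = 90° − 21° = 69° to the horizontal. Measuring y along the incline from the free-surface line, vertical depth h = y·sinθ with sinθ = 0.933580.
The centroid of a semicircle lies 4r/(3π) = 0.721502 m from the diameter, here below the top edge, so y_c = 6.8 + 0.721502 = 7.5215 m and h_c = 7.5215 × 0.933580 = 7.02192 m.
A = πr²/2 = π × 1.7²/2 = 4.5396 m².
Resultant F = γ·h_c·A = 12.3606 × 7.02192 × 4.5396 = 394.015 kN.
I_c = (π/8 − 8/(9π))·r⁴ = 0.109757 × 1.7⁴ = 0.916701 m⁴.
Centre of pressure: y_p = y_c + I_c/(y_c·A) = 7.5215 + 0.916701/(7.5215 × 4.5396) = 7.5215 + 0.0268476 = 7.54835 m along the plane.
Vertically, h_p = y_p·sinθ = 7.54835 × 0.933580 = 7.04699 m.

h_p = 7.047 m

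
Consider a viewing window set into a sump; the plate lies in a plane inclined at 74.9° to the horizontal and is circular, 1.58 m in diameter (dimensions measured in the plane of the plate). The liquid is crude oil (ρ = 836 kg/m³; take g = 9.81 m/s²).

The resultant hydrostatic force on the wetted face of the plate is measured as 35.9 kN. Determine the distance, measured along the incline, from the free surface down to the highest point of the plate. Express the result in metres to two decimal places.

γ = ρg = 836 × 9.81 / 1000 = 8.20116 kN/m³.
A = π(0.79)² = 1.96067 m².
From F = γ·h_c·A, the centroid depth is h_c = 35.9/(8.20116 × 1.96067) = 2.23262 m.
Let θ = 74.9° be the plate's angle to the horizontal; measure y along the incline from where the plane meets the free surface. Vertical depth h = y·sinθ with sinθ = 0.965473.
Along the incline, y_c = h_c/sinθ = 2.23262/0.965473 = 2.31246 m.
The centroid is at the centre, 0.79 m below the top of the plate, so the highest point sits at y_top = 2.31246 − 0.79 = 1.52246 m along the incline.

y_top ≈ 1.52 m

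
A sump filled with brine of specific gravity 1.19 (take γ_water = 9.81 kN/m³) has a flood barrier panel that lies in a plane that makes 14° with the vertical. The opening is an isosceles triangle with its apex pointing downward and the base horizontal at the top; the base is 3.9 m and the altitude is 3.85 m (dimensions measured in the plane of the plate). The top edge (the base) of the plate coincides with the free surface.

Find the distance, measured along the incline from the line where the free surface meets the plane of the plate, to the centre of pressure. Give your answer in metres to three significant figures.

γ = 1.19 × 9.81 = 11.6739 kN/m³.
The plate makes 14° with the vertical, i.e. θ = 90° − 14° = 76° to the horizontal. Measuring y along the incline from the free-surface line, vertical depth h = y·sinθ with sinθ = 0.970296.
With the apex down, the centroid sits h/3 = 3.85/3 = 1.28333 m below the base (the top edge), so y_c = 1.28333 m and h_c = 1.28333 × 0.970296 = 1.24521 m.
A = ½ × 3.9 × 3.85 = 7.5075 m².
Resultant F = γ·h_c·A = 11.6739 × 1.24521 × 7.5075 = 109.132 kN.
I_c = b·h³/36 = 3.9 × 3.85³/36 = 6.18222 m⁴.
Centre of pressure: y_p = y_c + I_c/(y_c·A) = 1.28333 + 6.18222/(1.28333 × 7.5075) = 1.28333 + 0.641669 = 1.925 m along the plane.

y_p = 1.93 m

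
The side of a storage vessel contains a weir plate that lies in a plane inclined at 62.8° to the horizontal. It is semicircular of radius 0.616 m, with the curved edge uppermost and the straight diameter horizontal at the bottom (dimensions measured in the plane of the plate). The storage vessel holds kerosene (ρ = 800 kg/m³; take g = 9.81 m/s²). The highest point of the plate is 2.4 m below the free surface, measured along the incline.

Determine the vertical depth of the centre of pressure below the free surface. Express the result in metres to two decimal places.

h_p = 2.46 m

γ = ρg = 800 × 9.81 / 1000 = 7.848 kN/m³.
Let θ = 62.8° be the plate's angle to the horizontal; measure y along the incline from where the plane meets the free surface. Vertical depth h = y·sinθ with sinθ = 0.889416.
The centroid lies 4r/(3π) = 0.261439 m above the diameter, so r − 4r/(3π) = 0.616 − 0.261439 = 0.354561 m below the topmost point, so y_c = 2.4 + 0.354561 = 2.75456 m and h_c = 2.75456 × 0.889416 = 2.44995 m.
A = πr²/2 = π × 0.616²/2 = 0.596048 m².
Resultant F = γ·h_c·A = 7.848 × 2.44995 × 0.596048 = 11.4603 kN.
I_c = (π/8 − 8/(9π))·r⁴ = 0.109757 × 0.616⁴ = 0.0158036 m⁴.
Centre of pressure: y_p = y_c + I_c/(y_c·A) = 2.75456 + 0.0158036/(2.75456 × 0.596048) = 2.75456 + 0.00962548 = 2.76419 m along the plane.
Vertically, h_p = y_p·sinθ = 2.76419 × 0.889416 = 2.45851 m.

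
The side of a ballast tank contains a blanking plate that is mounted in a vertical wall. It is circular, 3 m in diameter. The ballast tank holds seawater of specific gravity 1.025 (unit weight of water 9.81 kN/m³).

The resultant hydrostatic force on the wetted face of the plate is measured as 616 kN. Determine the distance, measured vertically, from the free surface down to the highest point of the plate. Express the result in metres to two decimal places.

d_top ≈ 7.17 m

γ = 1.025 × 9.81 = 10.05525 kN/m³.
A = π(1.5)² = 7.06858 m².
From F = γ·h_c·A, the centroid depth is h_c = 616/(10.05525 × 7.06858) = 8.66674 m.
The centroid is at the centre, 1.5 m below the top of the plate, so the highest point sits at h_top = 8.66674 − 1.5 = 7.16674 m below the surface.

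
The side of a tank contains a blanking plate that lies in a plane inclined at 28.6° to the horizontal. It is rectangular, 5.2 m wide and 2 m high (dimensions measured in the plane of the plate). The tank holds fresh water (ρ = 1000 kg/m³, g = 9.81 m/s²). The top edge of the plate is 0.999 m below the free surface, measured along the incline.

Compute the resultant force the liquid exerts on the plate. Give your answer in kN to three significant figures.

F ≈ 97.6 kN

γ = ρg = 1000 × 9.81 = 9810 N/m³ = 9.81 kN/m³.
Let θ = 28.6° be the plate's angle to the horizontal; measure y along the incline from where the plane meets the free surface. Vertical depth h = y·sinθ with sinθ = 0.478692.
The centroid lies 2/2 = 1 m below the top edge, so y_c = 0.999 + 1 = 1.999 m and h_c = 1.999 × 0.478692 = 0.956905 m.
A = 5.2 × 2 = 10.4 m².
Resultant F = γ·h_c·A = 9.81 × 0.956905 × 10.4 = 97.6273 kN.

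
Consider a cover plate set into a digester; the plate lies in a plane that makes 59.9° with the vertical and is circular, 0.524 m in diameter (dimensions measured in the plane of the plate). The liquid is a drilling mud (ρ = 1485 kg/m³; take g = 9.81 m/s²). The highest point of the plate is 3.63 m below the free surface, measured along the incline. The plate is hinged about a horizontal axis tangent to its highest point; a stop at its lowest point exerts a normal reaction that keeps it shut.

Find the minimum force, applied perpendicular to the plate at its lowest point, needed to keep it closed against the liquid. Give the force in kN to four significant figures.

γ = ρg = 1485 × 9.81 / 1000 = 14.56785 kN/m³.
The plate makes 59.9° with the vertical, i.e. θ = 90° − 59.9° = 30.1° to the horizontal. Measuring y along the incline from the free-surface line, vertical depth h = y·sinθ with sinθ = 0.501511.
The centroid is at the centre, 0.262 m below the top of the plate, so y_c = 3.63 + 0.262 = 3.892 m and h_c = 3.892 × 0.501511 = 1.95188 m.
A = π(0.262)² = 0.215651 m².
Resultant F = γ·h_c·A = 14.56785 × 1.95188 × 0.215651 = 6.13197 kN.
I_c = πr⁴/4 = π × 0.262⁴/4 = 0.0037008 m⁴.
Centre of pressure: y_p = y_c + I_c/(y_c·A) = 3.892 + 0.0037008/(3.892 × 0.215651) = 3.892 + 0.00440932 = 3.89641 m along the plane.
The resultant acts 0.262 + 0.00440932 = 0.266409 m (along the plate) below the hinge at the top edge, so the moment about the hinge is M = F × 0.266409 = 6.13197 × 0.266409 = 1.63361 kN·m.
A normal force at the bottom, 0.524 m from the hinge, must supply this moment: P = 1.63361/0.524 = 3.11758 kN.

P ≈ 3.118 kN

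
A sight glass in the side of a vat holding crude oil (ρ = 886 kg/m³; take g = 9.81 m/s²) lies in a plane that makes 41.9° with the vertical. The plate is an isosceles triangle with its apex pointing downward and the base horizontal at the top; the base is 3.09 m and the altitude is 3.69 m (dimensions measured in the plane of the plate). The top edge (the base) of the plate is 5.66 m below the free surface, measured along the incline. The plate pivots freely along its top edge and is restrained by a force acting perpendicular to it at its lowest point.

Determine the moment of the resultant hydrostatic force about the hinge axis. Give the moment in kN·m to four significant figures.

M ≈ 340.5 kN·m

γ = ρg = 886 × 9.81 / 1000 = 8.69166 kN/m³.
The plate makes 41.9° with the vertical, i.e. θ = 90° − 41.9° = 48.1° to the horizontal. Measuring y along the incline from the free-surface line, vertical depth h = y·sinθ with sinθ = 0.744312.
With the apex down, the centroid sits h/3 = 3.69/3 = 1.23 m below the base (the top edge), so y_c = 5.66 + 1.23 = 6.89 m and h_c = 6.89 × 0.744312 = 5.12831 m.
A = ½ × 3.09 × 3.69 = 5.70105 m².
Resultant F = γ·h_c·A = 8.69166 × 5.12831 × 5.70105 = 254.116 kN.
I_c = b·h³/36 = 3.09 × 3.69³/36 = 4.31256 m⁴.
Centre of pressure: y_p = y_c + I_c/(y_c·A) = 6.89 + 4.31256/(6.89 × 5.70105) = 6.89 + 0.10979 = 6.99979 m along the plane.
The resultant acts 1.23 + 0.10979 = 1.33979 m (along the plate) below the hinge at the top edge, so the moment about the hinge is M = F × 1.33979 = 254.116 × 1.33979 = 340.462 kN·m.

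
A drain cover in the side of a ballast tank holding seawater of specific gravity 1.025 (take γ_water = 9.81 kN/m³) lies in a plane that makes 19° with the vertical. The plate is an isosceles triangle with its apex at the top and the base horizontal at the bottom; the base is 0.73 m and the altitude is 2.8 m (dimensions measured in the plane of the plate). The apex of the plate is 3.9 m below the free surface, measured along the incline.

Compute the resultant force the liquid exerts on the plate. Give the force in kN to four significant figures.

γ = 1.025 × 9.81 = 10.05525 kN/m³.
The plate makes 19° with the vertical, i.e. θ = 90° − 19° = 71° to the horizontal. Measuring y along the incline from the free-surface line, vertical depth h = y·sinθ with sinθ = 0.945519.
With the apex up, the centroid sits 2h/3 = 2 × 2.8/3 = 1.86667 m below the apex, so y_c = 3.9 + 1.86667 = 5.76667 m and h_c = 5.76667 × 0.945519 = 5.4525 m.
A = ½ × 0.73 × 2.8 = 1.022 m².
Resultant F = γ·h_c·A = 10.05525 × 5.4525 × 1.022 = 56.0324 kN.

F ≈ 56.03 kN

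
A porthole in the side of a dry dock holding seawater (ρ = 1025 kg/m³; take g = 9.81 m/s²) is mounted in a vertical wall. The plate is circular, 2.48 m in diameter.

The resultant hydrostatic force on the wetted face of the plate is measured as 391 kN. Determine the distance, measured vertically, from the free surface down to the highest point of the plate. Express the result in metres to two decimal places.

d_top ≈ 6.81 m

γ = ρg = 1025 × 9.81 / 1000 = 10.05525 kN/m³.
A = π(1.24)² = 4.83051 m².
From F = γ·h_c·A, the centroid depth is h_c = 391/(10.05525 × 4.83051) = 8.04991 m.
The centroid is at the centre, 1.24 m below the top of the plate, so the highest point sits at h_top = 8.04991 − 1.24 = 6.80991 m below the surface.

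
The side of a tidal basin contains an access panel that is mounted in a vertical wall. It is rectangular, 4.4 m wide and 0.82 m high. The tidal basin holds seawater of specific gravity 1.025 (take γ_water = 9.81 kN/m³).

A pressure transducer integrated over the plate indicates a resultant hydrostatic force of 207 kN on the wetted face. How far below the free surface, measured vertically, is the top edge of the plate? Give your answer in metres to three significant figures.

γ = 1.025 × 9.81 = 10.05525 kN/m³.
A = 4.4 × 0.82 = 3.608 m².
From F = γ·h_c·A, the centroid depth is h_c = 207/(10.05525 × 3.608) = 5.70573 m.
The centroid lies 0.82/2 = 0.41 m below the top edge, so the top edge sits at h_top = 5.70573 − 0.41 = 5.29573 m below the surface.

d_top ≈ 5.30 m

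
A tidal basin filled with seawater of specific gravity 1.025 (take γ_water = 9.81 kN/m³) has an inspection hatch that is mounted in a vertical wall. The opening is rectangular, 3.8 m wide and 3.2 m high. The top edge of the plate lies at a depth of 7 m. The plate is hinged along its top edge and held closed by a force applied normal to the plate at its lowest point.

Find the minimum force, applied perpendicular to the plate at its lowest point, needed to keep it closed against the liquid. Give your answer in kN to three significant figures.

P ≈ 558 kN

γ = 1.025 × 9.81 = 10.05525 kN/m³.
The centroid lies 3.2/2 = 1.6 m below the top edge, so the centroid depth is h_c = 7 + 1.6 = 8.6 m.
A = 3.8 × 3.2 = 12.16 m².
Resultant F = γ·h_c·A = 10.05525 × 8.6 × 12.16 = 1051.54 kN.
I_c = b·h³/12 = 3.8 × 3.2³/12 = 10.3765 m⁴.
Centre of pressure: y_p = y_c + I_c/(y_c·A) = 8.6 + 10.3765/(8.6 × 12.16) = 8.6 + 0.0992245 = 8.69922 m along the plane.
The resultant acts 1.6 + 0.0992245 = 1.69922 m (along the plate) below the hinge at the top edge, so the moment about the hinge is M = F × 1.69922 = 1051.54 × 1.69922 = 1786.8 kN·m.
A normal force at the bottom, 3.2 m from the hinge, must supply this moment: P = 1786.8/3.2 = 558.375 kN.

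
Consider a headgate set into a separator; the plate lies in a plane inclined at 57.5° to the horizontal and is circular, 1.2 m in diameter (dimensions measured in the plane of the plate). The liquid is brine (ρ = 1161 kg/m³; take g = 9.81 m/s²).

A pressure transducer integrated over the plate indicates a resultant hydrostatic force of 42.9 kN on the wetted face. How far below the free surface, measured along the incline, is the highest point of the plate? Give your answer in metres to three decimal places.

γ = ρg = 1161 × 9.81 / 1000 = 11.38941 kN/m³.
A = π(0.6)² = 1.13097 m².
From F = γ·h_c·A, the centroid depth is h_c = 42.9/(11.38941 × 1.13097) = 3.33047 m.
Let θ = 57.5° be the plate's angle to the horizontal; measure y along the incline from where the plane meets the free surface. Vertical depth h = y·sinθ with sinθ = 0.843391.
Along the incline, y_c = h_c/sinθ = 3.33047/0.843391 = 3.9489 m.
The centroid is at the centre, 0.6 m below the top of the plate, so the highest point sits at y_top = 3.9489 − 0.6 = 3.3489 m along the incline.

y_top ≈ 3.349 m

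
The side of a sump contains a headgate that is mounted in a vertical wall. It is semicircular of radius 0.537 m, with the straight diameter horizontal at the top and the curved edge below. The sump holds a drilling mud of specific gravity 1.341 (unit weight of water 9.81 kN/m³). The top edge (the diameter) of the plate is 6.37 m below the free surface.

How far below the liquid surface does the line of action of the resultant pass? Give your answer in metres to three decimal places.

h_p = 6.601 m

γ = 1.341 × 9.81 = 13.15521 kN/m³.
The centroid of a semicircle lies 4r/(3π) = 0.22791 m from the diameter, here below the top edge, so the centroid depth is h_c = 6.37 + 0.22791 = 6.59791 m.
A = πr²/2 = π × 0.537²/2 = 0.452969 m².
Resultant F = γ·h_c·A = 13.15521 × 6.59791 × 0.452969 = 39.3163 kN.
I_c = (π/8 − 8/(9π))·r⁴ = 0.109757 × 0.537⁴ = 0.00912703 m⁴.
Centre of pressure: y_p = y_c + I_c/(y_c·A) = 6.59791 + 0.00912703/(6.59791 × 0.452969) = 6.59791 + 0.0030539 = 6.60096 m along the plane.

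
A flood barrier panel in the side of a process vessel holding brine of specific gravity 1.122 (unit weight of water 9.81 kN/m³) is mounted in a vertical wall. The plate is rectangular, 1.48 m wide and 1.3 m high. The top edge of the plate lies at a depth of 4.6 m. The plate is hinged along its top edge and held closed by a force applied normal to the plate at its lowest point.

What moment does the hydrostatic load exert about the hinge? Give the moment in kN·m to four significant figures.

γ = 1.122 × 9.81 = 11.00682 kN/m³.
The centroid lies 1.3/2 = 0.65 m below the top edge, so the centroid depth is h_c = 4.6 + 0.65 = 5.25 m.
A = 1.48 × 1.3 = 1.924 m².
Resultant F = γ·h_c·A = 11.00682 × 5.25 × 1.924 = 111.18 kN.
I_c = b·h³/12 = 1.48 × 1.3³/12 = 0.270963 m⁴.
Centre of pressure: y_p = y_c + I_c/(y_c·A) = 5.25 + 0.270963/(5.25 × 1.924) = 5.25 + 0.0268254 = 5.27683 m along the plane.
The resultant acts 0.65 + 0.0268254 = 0.676825 m (along the plate) below the hinge at the top edge, so the moment about the hinge is M = F × 0.676825 = 111.18 × 0.676825 = 75.2494 kN·m.

M ≈ 75.25 kN·m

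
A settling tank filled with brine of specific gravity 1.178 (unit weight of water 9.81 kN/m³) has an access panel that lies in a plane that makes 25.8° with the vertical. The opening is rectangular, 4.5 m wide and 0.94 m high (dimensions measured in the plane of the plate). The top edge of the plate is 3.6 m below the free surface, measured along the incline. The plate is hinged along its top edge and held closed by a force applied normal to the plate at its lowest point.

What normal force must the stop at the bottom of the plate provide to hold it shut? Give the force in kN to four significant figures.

P ≈ 93.01 kN

γ = 1.178 × 9.81 = 11.55618 kN/m³.
The plate makes 25.8° with the vertical, i.e. θ = 90° − 25.8° = 64.2° to the horizontal. Measuring y along the incline from the free-surface line, vertical depth h = y·sinθ with sinθ = 0.900319.
The centroid lies 0.94/2 = 0.47 m below the top edge, so y_c = 3.6 + 0.47 = 4.07 m and h_c = 4.07 × 0.900319 = 3.6643 m.
A = 4.5 × 0.94 = 4.23 m².
Resultant F = γ·h_c·A = 11.55618 × 3.6643 × 4.23 = 179.121 kN.
I_c = b·h³/12 = 4.5 × 0.94³/12 = 0.311469 m⁴.
Centre of pressure: y_p = y_c + I_c/(y_c·A) = 4.07 + 0.311469/(4.07 × 4.23) = 4.07 + 0.0180917 = 4.08809 m along the plane.
The resultant acts 0.47 + 0.0180917 = 0.488092 m (along the plate) below the hinge at the top edge, so the moment about the hinge is M = F × 0.488092 = 179.121 × 0.488092 = 87.4275 kN·m.
A normal force at the bottom, 0.94 m from the hinge, must supply this moment: P = 87.4275/0.94 = 93.008 kN.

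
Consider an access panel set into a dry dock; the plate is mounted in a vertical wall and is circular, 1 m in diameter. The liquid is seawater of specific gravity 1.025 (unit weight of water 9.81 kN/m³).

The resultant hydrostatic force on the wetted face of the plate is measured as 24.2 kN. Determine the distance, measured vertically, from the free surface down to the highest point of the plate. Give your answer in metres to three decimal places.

γ = 1.025 × 9.81 = 10.05525 kN/m³.
A = π(0.5)² = 0.785398 m².
From F = γ·h_c·A, the centroid depth is h_c = 24.2/(10.05525 × 0.785398) = 3.06431 m.
The centroid is at the centre, 0.5 m below the top of the plate, so the highest point sits at h_top = 3.06431 − 0.5 = 2.56431 m below the surface.

d_top ≈ 2.564 m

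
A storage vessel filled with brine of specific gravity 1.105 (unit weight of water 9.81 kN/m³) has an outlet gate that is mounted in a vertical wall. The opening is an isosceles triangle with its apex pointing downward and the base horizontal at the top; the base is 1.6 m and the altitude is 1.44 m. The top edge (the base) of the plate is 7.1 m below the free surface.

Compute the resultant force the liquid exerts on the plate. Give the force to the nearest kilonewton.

F ≈ 95 kN

γ = 1.105 × 9.81 = 10.84005 kN/m³.
With the apex down, the centroid sits h/3 = 1.44/3 = 0.48 m below the base (the top edge), so the centroid depth is h_c = 7.1 + 0.48 = 7.58 m.
A = ½ × 1.6 × 1.44 = 1.152 m².
Resultant F = γ·h_c·A = 10.84005 × 7.58 × 1.152 = 94.6571 kN.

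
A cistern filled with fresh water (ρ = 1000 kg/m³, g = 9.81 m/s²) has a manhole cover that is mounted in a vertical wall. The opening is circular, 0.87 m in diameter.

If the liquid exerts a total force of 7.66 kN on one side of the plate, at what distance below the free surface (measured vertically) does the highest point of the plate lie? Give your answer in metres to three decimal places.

γ = ρg = 1000 × 9.81 = 9810 N/m³ = 9.81 kN/m³.
A = π(0.435)² = 0.594468 m².
From F = γ·h_c·A, the centroid depth is h_c = 7.66/(9.81 × 0.594468) = 1.3135 m.
The centroid is at the centre, 0.435 m below the top of the plate, so the highest point sits at h_top = 1.3135 − 0.435 = 0.8785 m below the surface.

d_top ≈ 0.879 m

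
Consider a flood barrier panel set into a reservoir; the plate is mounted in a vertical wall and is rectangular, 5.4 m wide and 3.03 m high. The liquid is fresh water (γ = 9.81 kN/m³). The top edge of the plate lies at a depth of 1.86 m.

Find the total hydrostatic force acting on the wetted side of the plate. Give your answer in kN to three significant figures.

γ = 9.81 kN/m³.
The centroid lies 3.03/2 = 1.515 m below the top edge, so the centroid depth is h_c = 1.86 + 1.515 = 3.375 m.
A = 5.4 × 3.03 = 16.362 m².
Resultant F = γ·h_c·A = 9.81 × 3.375 × 16.362 = 541.725 kN.

F ≈ 542 kN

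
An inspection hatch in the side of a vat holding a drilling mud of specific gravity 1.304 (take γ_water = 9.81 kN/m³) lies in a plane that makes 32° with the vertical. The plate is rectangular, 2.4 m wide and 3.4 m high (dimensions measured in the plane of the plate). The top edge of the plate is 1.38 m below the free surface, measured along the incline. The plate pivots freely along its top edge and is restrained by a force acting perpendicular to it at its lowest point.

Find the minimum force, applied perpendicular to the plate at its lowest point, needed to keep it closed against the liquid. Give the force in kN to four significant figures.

P ≈ 161.4 kN

γ = 1.304 × 9.81 = 12.79224 kN/m³.
The plate makes 32° with the vertical, i.e. θ = 90° − 32° = 58° to the horizontal. Measuring y along the incline from the free-surface line, vertical depth h = y·sinθ with sinθ = 0.848048.
The centroid lies 3.4/2 = 1.7 m below the top edge, so y_c = 1.38 + 1.7 = 3.08 m and h_c = 3.08 × 0.848048 = 2.61199 m.
A = 2.4 × 3.4 = 8.16 m².
Resultant F = γ·h_c·A = 12.79224 × 2.61199 × 8.16 = 272.652 kN.
I_c = b·h³/12 = 2.4 × 3.4³/12 = 7.8608 m⁴.
Centre of pressure: y_p = y_c + I_c/(y_c·A) = 3.08 + 7.8608/(3.08 × 8.16) = 3.08 + 0.312771 = 3.39277 m along the plane.
The resultant acts 1.7 + 0.312771 = 2.01277 m (along the plate) below the hinge at the top edge, so the moment about the hinge is M = F × 2.01277 = 272.652 × 2.01277 = 548.786 kN·m.
A normal force at the bottom, 3.4 m from the hinge, must supply this moment: P = 548.786/3.4 = 161.408 kN.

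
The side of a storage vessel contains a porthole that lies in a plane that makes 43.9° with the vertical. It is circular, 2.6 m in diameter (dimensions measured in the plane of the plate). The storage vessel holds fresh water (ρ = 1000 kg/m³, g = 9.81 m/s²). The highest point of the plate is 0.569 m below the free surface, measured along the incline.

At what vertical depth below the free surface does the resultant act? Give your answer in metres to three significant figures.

γ = ρg = 1000 × 9.81 = 9810 N/m³ = 9.81 kN/m³.
The plate makes 43.9° with the vertical, i.e. θ = 90° − 43.9° = 46.1° to the horizontal. Measuring y along the incline from the free-surface line, vertical depth h = y·sinθ with sinθ = 0.720551.
The centroid is at the centre, 1.3 m below the top of the plate, so y_c = 0.569 + 1.3 = 1.869 m and h_c = 1.869 × 0.720551 = 1.34671 m.
A = π(1.3)² = 5.30929 m².
Resultant F = γ·h_c·A = 9.81 × 1.34671 × 5.30929 = 70.1422 kN.
I_c = πr⁴/4 = π × 1.3⁴/4 = 2.24318 m⁴.
Centre of pressure: y_p = y_c + I_c/(y_c·A) = 1.869 + 2.24318/(1.869 × 5.30929) = 1.869 + 0.226057 = 2.09506 m along the plane.
Vertically, h_p = y_p·sinθ = 2.09506 × 0.720551 = 1.5096 m.

h_p = 1.51 m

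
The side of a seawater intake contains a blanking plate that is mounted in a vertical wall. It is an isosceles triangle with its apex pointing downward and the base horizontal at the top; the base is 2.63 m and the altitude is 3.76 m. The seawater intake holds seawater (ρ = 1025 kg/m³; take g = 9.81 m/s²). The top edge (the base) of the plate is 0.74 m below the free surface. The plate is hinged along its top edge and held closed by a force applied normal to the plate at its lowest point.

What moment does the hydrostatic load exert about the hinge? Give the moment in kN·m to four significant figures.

γ = ρg = 1025 × 9.81 / 1000 = 10.05525 kN/m³.
With the apex down, the centroid sits h/3 = 3.76/3 = 1.25333 m below the base (the top edge), so the centroid depth is h_c = 0.74 + 1.25333 = 1.99333 m.
A = ½ × 2.63 × 3.76 = 4.9444 m².
Resultant F = γ·h_c·A = 10.05525 × 1.99333 × 4.9444 = 99.1027 kN.
I_c = b·h³/36 = 2.63 × 3.76³/36 = 3.88344 m⁴.
Centre of pressure: y_p = y_c + I_c/(y_c·A) = 1.99333 + 3.88344/(1.99333 × 4.9444) = 1.99333 + 0.394025 = 2.38735 m along the plane.
The resultant acts 1.25333 + 0.394025 = 1.64736 m (along the plate) below the hinge at the top edge, so the moment about the hinge is M = F × 1.64736 = 99.1027 × 1.64736 = 163.258 kN·m.

M ≈ 163.3 kN·m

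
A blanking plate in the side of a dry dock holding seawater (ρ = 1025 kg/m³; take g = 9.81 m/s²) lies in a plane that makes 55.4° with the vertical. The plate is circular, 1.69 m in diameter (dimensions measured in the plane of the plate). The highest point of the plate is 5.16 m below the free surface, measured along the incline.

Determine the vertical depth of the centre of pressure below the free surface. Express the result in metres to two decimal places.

h_p = 3.43 m

γ = ρg = 1025 × 9.81 / 1000 = 10.05525 kN/m³.
The plate makes 55.4° with the vertical, i.e. θ = 90° − 55.4° = 34.6° to the horizontal. Measuring y along the incline from the free-surface line, vertical depth h = y·sinθ with sinθ = 0.567844.
The centroid is at the centre, 0.845 m below the top of the plate, so y_c = 5.16 + 0.845 = 6.005 m and h_c = 6.005 × 0.567844 = 3.4099 m.
A = π(0.845)² = 2.24318 m².
Resultant F = γ·h_c·A = 10.05525 × 3.4099 × 2.24318 = 76.9128 kN.
I_c = πr⁴/4 = π × 0.845⁴/4 = 0.400421 m⁴.
Centre of pressure: y_p = y_c + I_c/(y_c·A) = 6.005 + 0.400421/(6.005 × 2.24318) = 6.005 + 0.0297262 = 6.03473 m along the plane.
Vertically, h_p = y_p·sinθ = 6.03473 × 0.567844 = 3.42679 m.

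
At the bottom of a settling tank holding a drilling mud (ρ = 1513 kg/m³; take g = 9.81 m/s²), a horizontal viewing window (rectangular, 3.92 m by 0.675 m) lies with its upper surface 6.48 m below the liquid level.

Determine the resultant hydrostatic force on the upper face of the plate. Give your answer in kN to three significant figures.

γ = ρg = 1513 × 9.81 / 1000 = 14.84253 kN/m³.
The plate is horizontal, so pressure is uniform at p = γ·h = 14.84253 × 6.48 = 96.1796 kN/m².
A = 3.92 × 0.675 = 2.646 m².
F = p·A = 96.1796 × 2.646 = 254.491 kN.

F ≈ 254 kN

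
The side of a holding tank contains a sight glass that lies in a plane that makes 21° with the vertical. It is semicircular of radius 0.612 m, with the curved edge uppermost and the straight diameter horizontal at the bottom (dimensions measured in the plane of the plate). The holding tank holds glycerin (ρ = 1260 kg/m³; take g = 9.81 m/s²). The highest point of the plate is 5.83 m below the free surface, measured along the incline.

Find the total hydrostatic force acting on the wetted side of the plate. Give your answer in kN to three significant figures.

F ≈ 42.0 kN

γ = ρg = 1260 × 9.81 / 1000 = 12.3606 kN/m³.
The plate makes 21° with the vertical, i.e. θ = 90° − 21° = 69° to the horizontal. Measuring y along the incline from the free-surface line, vertical depth h = y·sinθ with sinθ = 0.933580.
The centroid lies 4r/(3π) = 0.259741 m above the diameter, so r − 4r/(3π) = 0.612 − 0.259741 = 0.352259 m below the topmost point, so y_c = 5.83 + 0.352259 = 6.18226 m and h_c = 6.18226 × 0.933580 = 5.77163 m.
A = πr²/2 = π × 0.612²/2 = 0.588332 m².
Resultant F = γ·h_c·A = 12.3606 × 5.77163 × 0.588332 = 41.9721 kN.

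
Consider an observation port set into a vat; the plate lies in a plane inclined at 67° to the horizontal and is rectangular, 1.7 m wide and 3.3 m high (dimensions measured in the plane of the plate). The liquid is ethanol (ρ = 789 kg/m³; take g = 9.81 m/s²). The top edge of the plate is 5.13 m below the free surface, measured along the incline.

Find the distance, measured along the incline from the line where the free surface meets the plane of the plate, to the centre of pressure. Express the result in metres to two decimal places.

y_p = 6.91 m

γ = ρg = 789 × 9.81 / 1000 = 7.74009 kN/m³.
Let θ = 67° be the plate's angle to the horizontal; measure y along the incline from where the plane meets the free surface. Vertical depth h = y·sinθ with sinθ = 0.920505.
The centroid lies 3.3/2 = 1.65 m below the top edge, so y_c = 5.13 + 1.65 = 6.78 m and h_c = 6.78 × 0.920505 = 6.24102 m.
A = 1.7 × 3.3 = 5.61 m².
Resultant F = γ·h_c·A = 7.74009 × 6.24102 × 5.61 = 270.997 kN.
I_c = b·h³/12 = 1.7 × 3.3³/12 = 5.09107 m⁴.
Centre of pressure: y_p = y_c + I_c/(y_c·A) = 6.78 + 5.09107/(6.78 × 5.61) = 6.78 + 0.133849 = 6.91385 m along the plane.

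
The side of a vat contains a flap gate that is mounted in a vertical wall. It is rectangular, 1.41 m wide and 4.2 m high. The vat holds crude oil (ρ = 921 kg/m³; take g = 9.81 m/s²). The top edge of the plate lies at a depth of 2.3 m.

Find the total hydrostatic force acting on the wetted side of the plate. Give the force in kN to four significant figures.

F ≈ 235.4 kN

γ = ρg = 921 × 9.81 / 1000 = 9.03501 kN/m³.
The centroid lies 4.2/2 = 2.1 m below the top edge, so the centroid depth is h_c = 2.3 + 2.1 = 4.4 m.
A = 1.41 × 4.2 = 5.922 m².
Resultant F = γ·h_c·A = 9.03501 × 4.4 × 5.922 = 235.423 kN.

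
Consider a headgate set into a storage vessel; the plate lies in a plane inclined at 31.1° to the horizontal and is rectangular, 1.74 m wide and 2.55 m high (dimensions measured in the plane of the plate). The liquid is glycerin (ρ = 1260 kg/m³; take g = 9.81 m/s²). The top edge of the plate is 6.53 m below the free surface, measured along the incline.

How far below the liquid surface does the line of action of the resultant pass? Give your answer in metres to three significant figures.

γ = ρg = 1260 × 9.81 / 1000 = 12.3606 kN/m³.
Let θ = 31.1° be the plate's angle to the horizontal; measure y along the incline from where the plane meets the free surface. Vertical depth h = y·sinθ with sinθ = 0.516533.
The centroid lies 2.55/2 = 1.275 m below the top edge, so y_c = 6.53 + 1.275 = 7.805 m and h_c = 7.805 × 0.516533 = 4.03154 m.
A = 1.74 × 2.55 = 4.437 m².
Resultant F = γ·h_c·A = 12.3606 × 4.03154 × 4.437 = 221.106 kN.
I_c = b·h³/12 = 1.74 × 2.55³/12 = 2.4043 m⁴.
Centre of pressure: y_p = y_c + I_c/(y_c·A) = 7.805 + 2.4043/(7.805 × 4.437) = 7.805 + 0.0694267 = 7.87443 m along the plane.
Vertically, h_p = y_p·sinθ = 7.87443 × 0.516533 = 4.0674 m.

h_p = 4.07 m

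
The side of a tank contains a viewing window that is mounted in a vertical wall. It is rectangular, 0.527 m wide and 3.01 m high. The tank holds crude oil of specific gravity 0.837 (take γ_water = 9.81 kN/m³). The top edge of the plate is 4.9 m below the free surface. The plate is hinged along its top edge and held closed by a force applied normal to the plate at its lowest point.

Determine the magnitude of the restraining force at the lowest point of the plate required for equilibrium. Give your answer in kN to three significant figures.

γ = 0.837 × 9.81 = 8.21097 kN/m³.
The centroid lies 3.01/2 = 1.505 m below the top edge, so the centroid depth is h_c = 4.9 + 1.505 = 6.405 m.
A = 0.527 × 3.01 = 1.58627 m².
Resultant F = γ·h_c·A = 8.21097 × 6.405 × 1.58627 = 83.4239 kN.
I_c = b·h³/12 = 0.527 × 3.01³/12 = 1.19765 m⁴.
Centre of pressure: y_p = y_c + I_c/(y_c·A) = 6.405 + 1.19765/(6.405 × 1.58627) = 6.405 + 0.117878 = 6.52288 m along the plane.
The resultant acts 1.505 + 0.117878 = 1.62288 m (along the plate) below the hinge at the top edge, so the moment about the hinge is M = F × 1.62288 = 83.4239 × 1.62288 = 135.387 kN·m.
A normal force at the bottom, 3.01 m from the hinge, must supply this moment: P = 135.387/3.01 = 44.9791 kN.

P ≈ 45.0 kN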